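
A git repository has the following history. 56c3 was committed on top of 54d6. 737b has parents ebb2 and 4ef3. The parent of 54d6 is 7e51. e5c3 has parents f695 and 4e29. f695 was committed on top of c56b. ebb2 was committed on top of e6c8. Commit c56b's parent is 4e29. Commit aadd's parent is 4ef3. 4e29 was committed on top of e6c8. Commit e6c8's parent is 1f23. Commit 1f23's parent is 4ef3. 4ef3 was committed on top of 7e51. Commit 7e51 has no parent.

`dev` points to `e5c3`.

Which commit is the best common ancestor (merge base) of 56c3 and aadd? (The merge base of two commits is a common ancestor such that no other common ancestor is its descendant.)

Ancestors of 56c3: {54d6, 56c3, 7e51}.
Ancestors of aadd: {4ef3, 7e51, aadd}.
Common ancestors: {7e51}.
The only common ancestor is 7e51, so it is the merge base.

7e51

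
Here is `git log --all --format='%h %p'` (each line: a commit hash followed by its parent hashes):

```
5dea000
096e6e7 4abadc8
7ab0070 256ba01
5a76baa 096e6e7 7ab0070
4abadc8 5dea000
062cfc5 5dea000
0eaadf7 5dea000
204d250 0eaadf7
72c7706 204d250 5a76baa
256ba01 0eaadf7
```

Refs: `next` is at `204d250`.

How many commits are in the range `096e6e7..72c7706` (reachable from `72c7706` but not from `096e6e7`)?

Reachable from 72c7706: {096e6e7, 0eaadf7, 204d250, 256ba01, 4abadc8, 5a76baa, 5dea000, 72c7706, 7ab0070}.
Reachable from 096e6e7: {096e6e7, 4abadc8, 5dea000}.
In 72c7706's history but not 096e6e7's: {0eaadf7, 204d250, 256ba01, 5a76baa, 72c7706, 7ab0070} — 6 commits.

6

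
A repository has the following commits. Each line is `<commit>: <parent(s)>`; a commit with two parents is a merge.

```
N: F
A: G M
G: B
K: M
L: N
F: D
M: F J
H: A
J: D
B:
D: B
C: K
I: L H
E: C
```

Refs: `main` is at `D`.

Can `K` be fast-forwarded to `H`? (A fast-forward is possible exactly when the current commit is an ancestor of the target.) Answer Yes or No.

No

A fast-forward from K to H is possible iff K is an ancestor of H.
Ancestors of H: {A, B, D, F, G, H, J, M}.
K is not among them, so fast-forward is not possible.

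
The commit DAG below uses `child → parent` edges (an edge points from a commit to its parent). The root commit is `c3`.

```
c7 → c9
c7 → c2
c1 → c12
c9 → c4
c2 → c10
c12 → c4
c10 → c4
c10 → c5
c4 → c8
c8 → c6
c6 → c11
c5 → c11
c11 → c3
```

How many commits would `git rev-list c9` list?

6

Walking parent pointers from c9: reachable set = {c11, c3, c4, c6, c8, c9}.
That is 6 commits.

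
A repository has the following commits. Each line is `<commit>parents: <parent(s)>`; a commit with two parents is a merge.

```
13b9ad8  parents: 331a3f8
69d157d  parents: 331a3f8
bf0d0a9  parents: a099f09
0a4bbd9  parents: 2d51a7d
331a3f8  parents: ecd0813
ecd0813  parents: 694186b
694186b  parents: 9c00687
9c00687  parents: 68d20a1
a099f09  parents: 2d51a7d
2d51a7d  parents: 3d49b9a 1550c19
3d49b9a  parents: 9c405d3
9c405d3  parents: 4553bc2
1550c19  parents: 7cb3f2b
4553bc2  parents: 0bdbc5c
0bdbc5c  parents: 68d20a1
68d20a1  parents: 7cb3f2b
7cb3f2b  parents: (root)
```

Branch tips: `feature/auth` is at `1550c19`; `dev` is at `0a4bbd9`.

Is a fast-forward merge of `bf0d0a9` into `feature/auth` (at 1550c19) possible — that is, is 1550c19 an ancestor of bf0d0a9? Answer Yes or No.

Yes

A fast-forward from 1550c19 to bf0d0a9 is possible iff 1550c19 is an ancestor of bf0d0a9.
Ancestors of bf0d0a9: {0bdbc5c, 1550c19, 2d51a7d, 3d49b9a, 4553bc2, 68d20a1, 7cb3f2b, 9c405d3, a099f09, bf0d0a9}.
1550c19 is among them, so fast-forward is possible.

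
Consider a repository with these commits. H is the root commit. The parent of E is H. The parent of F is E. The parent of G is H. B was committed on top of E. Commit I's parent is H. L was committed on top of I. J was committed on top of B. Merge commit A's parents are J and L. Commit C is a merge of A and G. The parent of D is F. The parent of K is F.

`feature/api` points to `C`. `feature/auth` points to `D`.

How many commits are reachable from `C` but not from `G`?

7

Reachable from C: {A, B, C, E, G, H, I, J, L}.
Reachable from G: {G, H}.
In C's history but not G's: {A, B, C, E, I, J, L} — 7 commits.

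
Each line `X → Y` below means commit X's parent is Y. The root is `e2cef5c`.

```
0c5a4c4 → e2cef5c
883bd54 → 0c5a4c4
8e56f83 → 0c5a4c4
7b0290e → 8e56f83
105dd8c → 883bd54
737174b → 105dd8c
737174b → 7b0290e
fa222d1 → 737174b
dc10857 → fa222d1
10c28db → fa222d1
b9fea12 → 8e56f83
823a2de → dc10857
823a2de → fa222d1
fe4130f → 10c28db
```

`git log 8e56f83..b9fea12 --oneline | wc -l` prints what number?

Reachable from b9fea12: {0c5a4c4, 8e56f83, b9fea12, e2cef5c}.
Reachable from 8e56f83: {0c5a4c4, 8e56f83, e2cef5c}.
In b9fea12's history but not 8e56f83's: {b9fea12} — 1 commit.

1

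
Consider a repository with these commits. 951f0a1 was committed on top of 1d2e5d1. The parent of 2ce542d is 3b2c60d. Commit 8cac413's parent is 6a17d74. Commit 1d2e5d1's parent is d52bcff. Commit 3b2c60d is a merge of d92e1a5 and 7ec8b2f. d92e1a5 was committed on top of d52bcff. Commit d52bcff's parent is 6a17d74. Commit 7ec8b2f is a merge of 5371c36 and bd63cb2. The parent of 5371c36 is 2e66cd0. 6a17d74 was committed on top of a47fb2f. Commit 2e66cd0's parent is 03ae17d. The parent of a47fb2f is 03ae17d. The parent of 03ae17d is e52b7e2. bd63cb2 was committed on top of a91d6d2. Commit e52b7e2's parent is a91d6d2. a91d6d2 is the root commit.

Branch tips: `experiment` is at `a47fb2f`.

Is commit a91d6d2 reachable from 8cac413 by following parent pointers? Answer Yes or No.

Ancestors of 8cac413 (commits reachable by following parents): {03ae17d, 6a17d74, 8cac413, a47fb2f, a91d6d2, e52b7e2}.
a91d6d2 is in that set, so it is an ancestor of 8cac413.

Yes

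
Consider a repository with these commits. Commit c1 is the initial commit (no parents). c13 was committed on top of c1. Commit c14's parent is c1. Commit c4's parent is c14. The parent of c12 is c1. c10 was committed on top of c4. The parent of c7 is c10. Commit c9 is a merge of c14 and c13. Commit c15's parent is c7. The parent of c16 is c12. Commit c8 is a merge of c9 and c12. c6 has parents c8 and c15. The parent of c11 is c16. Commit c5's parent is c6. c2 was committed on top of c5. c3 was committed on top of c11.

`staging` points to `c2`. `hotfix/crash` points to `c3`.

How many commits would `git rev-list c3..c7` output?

4

Reachable from c7: {c1, c10, c14, c4, c7}.
Reachable from c3: {c1, c11, c12, c16, c3}.
In c7's history but not c3's: {c10, c14, c4, c7} — 4 commits.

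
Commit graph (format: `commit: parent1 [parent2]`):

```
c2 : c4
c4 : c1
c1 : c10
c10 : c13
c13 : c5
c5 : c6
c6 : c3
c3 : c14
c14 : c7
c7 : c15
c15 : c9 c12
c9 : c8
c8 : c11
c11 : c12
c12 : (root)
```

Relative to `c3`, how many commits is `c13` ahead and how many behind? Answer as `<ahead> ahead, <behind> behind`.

3 ahead, 0 behind

Reachable from c13: {c11, c12, c13, c14, c15, c3, c5, c6, c7, c8, c9}.
Reachable from c3: {c11, c12, c14, c15, c3, c7, c8, c9}.
Only in c13's history (ahead): {c13, c5, c6} — 3.
Only in c3's history (behind): {} — 0.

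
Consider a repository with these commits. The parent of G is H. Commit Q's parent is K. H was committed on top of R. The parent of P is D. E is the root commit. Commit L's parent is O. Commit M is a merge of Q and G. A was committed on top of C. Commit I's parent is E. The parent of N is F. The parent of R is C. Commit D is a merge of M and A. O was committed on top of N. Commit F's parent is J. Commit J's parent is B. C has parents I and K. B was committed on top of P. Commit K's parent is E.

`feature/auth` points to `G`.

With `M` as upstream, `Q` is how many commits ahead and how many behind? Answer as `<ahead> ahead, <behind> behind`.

Reachable from Q: {E, K, Q}.
Reachable from M: {C, E, G, H, I, K, M, Q, R}.
Only in Q's history (ahead): {} — 0.
Only in M's history (behind): {C, G, H, I, M, R} — 6.

0 ahead, 6 behind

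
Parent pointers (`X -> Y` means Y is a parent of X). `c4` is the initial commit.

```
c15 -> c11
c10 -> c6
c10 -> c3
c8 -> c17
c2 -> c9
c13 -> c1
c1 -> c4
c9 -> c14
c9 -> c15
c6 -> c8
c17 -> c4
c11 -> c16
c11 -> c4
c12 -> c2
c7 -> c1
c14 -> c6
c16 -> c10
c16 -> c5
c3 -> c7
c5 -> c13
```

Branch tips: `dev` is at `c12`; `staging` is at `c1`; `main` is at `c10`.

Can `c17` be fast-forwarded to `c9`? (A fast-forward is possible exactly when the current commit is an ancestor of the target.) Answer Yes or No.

Yes

A fast-forward from c17 to c9 is possible iff c17 is an ancestor of c9.
Ancestors of c9: {c1, c10, c11, c13, c14, c15, c16, c17, c3, c4, c5, c6, c7, c8, c9}.
c17 is among them, so fast-forward is possible.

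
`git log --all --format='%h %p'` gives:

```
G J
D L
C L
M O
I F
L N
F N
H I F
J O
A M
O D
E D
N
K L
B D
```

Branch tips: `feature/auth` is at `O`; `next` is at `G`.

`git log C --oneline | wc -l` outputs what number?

Walking parent pointers from C: reachable set = {C, L, N}.
That is 3 commits.

3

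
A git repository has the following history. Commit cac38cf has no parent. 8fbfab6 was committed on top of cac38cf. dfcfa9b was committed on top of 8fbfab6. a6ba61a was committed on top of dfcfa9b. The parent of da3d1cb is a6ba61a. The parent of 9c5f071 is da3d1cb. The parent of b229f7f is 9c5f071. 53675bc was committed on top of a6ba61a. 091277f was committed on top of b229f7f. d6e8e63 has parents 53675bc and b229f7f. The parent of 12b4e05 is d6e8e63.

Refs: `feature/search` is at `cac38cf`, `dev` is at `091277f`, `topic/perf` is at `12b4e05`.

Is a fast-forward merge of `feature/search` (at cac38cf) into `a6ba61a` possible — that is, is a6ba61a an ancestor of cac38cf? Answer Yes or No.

A fast-forward from a6ba61a to cac38cf is possible iff a6ba61a is an ancestor of cac38cf.
Ancestors of cac38cf: {cac38cf}.
a6ba61a is not among them, so fast-forward is not possible.

No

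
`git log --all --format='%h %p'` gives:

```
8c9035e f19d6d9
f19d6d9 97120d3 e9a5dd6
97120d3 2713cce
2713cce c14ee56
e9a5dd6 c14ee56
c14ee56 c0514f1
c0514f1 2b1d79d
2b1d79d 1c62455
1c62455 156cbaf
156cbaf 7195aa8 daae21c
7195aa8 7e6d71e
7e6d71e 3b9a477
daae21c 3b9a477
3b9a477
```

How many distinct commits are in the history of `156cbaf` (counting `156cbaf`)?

5

Walking parent pointers from 156cbaf: reachable set = {156cbaf, 3b9a477, 7195aa8, 7e6d71e, daae21c}.
That is 5 commits.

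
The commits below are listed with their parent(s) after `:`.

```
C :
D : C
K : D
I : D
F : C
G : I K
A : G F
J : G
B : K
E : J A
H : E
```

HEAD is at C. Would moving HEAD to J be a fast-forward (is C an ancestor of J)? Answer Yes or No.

Yes

A fast-forward from C to J is possible iff C is an ancestor of J.
Ancestors of J: {C, D, G, I, J, K}.
C is among them, so fast-forward is possible.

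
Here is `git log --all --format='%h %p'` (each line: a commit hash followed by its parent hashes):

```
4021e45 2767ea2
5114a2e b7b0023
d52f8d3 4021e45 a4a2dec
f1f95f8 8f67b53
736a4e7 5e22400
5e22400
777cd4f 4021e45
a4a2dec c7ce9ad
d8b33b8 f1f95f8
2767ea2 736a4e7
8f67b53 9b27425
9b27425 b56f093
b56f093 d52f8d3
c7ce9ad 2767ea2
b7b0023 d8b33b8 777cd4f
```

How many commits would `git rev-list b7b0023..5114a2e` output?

Reachable from 5114a2e: {2767ea2, 4021e45, 5114a2e, 5e22400, 736a4e7, 777cd4f, 8f67b53, 9b27425, a4a2dec, b56f093, b7b0023, c7ce9ad, d52f8d3, d8b33b8, f1f95f8}.
Reachable from b7b0023: {2767ea2, 4021e45, 5e22400, 736a4e7, 777cd4f, 8f67b53, 9b27425, a4a2dec, b56f093, b7b0023, c7ce9ad, d52f8d3, d8b33b8, f1f95f8}.
In 5114a2e's history but not b7b0023's: {5114a2e} — 1 commit.

1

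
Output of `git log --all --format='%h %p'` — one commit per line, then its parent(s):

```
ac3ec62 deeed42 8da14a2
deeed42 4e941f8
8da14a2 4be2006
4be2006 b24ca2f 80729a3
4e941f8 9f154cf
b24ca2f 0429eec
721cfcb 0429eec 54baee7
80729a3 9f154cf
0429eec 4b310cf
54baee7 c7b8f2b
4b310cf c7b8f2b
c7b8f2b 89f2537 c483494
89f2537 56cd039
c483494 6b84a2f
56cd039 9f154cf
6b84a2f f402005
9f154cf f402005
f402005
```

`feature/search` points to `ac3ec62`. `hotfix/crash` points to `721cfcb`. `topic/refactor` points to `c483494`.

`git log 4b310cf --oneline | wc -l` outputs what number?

8

Walking parent pointers from 4b310cf: reachable set = {4b310cf, 56cd039, 6b84a2f, 89f2537, 9f154cf, c483494, c7b8f2b, f402005}.
That is 8 commits.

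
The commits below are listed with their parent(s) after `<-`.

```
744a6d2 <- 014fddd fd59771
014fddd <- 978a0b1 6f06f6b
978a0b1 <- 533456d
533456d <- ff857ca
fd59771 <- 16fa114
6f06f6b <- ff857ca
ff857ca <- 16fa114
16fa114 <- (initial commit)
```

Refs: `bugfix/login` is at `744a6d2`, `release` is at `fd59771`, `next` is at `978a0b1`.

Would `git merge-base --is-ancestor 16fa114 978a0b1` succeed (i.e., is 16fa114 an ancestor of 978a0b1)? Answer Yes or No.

Yes

Ancestors of 978a0b1 (commits reachable by following parents): {16fa114, 533456d, 978a0b1, ff857ca}.
16fa114 is in that set, so it is an ancestor of 978a0b1.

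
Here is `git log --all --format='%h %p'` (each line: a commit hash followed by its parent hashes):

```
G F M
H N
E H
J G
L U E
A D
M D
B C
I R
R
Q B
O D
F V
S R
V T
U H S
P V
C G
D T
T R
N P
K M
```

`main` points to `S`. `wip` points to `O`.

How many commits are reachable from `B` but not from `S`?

8

Reachable from B: {B, C, D, F, G, M, R, T, V}.
Reachable from S: {R, S}.
In B's history but not S's: {B, C, D, F, G, M, T, V} — 8 commits.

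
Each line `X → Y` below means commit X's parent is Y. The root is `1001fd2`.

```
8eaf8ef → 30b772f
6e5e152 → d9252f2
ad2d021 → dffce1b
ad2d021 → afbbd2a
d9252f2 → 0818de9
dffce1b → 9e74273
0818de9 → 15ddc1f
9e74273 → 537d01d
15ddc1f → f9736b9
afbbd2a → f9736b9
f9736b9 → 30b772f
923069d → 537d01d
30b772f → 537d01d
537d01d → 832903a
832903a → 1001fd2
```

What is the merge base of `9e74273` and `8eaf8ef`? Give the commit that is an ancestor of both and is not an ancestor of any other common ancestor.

Ancestors of 9e74273: {1001fd2, 537d01d, 832903a, 9e74273}.
Ancestors of 8eaf8ef: {1001fd2, 30b772f, 537d01d, 832903a, 8eaf8ef}.
Common ancestors: {1001fd2, 537d01d, 832903a}.
Among these, 537d01d is not an ancestor of any other common ancestor — it is the merge base.

537d01d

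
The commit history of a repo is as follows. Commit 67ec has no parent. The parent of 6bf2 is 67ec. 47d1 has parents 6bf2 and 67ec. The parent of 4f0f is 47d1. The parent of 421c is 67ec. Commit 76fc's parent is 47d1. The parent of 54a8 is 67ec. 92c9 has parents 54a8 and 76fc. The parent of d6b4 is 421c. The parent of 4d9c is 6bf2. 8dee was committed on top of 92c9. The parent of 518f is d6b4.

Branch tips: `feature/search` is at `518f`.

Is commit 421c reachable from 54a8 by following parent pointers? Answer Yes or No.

No

Ancestors of 54a8: {54a8, 67ec}.
421c is not in that set, so it is not an ancestor of 54a8.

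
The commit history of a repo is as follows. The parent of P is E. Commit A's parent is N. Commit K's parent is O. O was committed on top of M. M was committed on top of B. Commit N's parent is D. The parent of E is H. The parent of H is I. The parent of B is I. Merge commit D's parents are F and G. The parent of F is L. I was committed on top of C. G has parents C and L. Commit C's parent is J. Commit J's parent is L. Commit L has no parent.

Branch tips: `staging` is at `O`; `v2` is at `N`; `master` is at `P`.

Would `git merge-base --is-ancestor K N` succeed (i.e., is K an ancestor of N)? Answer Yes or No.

No

Ancestors of N: {C, D, F, G, J, L, N}.
K is not in that set, so it is not an ancestor of N.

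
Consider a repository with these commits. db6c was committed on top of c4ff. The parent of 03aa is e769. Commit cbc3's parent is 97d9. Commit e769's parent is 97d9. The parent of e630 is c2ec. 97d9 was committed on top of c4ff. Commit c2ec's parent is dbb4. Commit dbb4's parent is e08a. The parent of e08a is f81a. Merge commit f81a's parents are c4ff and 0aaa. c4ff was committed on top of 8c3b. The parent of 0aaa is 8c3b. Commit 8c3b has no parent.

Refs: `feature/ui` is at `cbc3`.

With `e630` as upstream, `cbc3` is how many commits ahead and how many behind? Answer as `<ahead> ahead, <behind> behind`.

Reachable from cbc3: {8c3b, 97d9, c4ff, cbc3}.
Reachable from e630: {0aaa, 8c3b, c2ec, c4ff, dbb4, e08a, e630, f81a}.
Only in cbc3's history (ahead): {97d9, cbc3} — 2.
Only in e630's history (behind): {0aaa, c2ec, dbb4, e08a, e630, f81a} — 6.

2 ahead, 6 behind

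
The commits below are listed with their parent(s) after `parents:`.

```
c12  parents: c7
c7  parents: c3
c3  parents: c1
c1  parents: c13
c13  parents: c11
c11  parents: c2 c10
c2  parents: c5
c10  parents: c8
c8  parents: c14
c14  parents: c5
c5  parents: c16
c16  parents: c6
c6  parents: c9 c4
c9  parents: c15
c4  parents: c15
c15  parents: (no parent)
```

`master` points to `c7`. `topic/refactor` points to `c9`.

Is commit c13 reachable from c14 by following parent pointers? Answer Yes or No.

Ancestors of c14: {c14, c15, c16, c4, c5, c6, c9}.
c13 is not in that set, so it is not an ancestor of c14.

No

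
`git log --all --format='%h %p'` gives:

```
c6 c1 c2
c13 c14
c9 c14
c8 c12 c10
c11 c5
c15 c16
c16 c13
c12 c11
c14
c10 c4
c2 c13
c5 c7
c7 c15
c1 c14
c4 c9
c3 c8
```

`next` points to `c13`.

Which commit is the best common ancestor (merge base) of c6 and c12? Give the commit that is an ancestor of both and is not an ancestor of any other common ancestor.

c13

Ancestors of c6: {c1, c13, c14, c2, c6}.
Ancestors of c12: {c11, c12, c13, c14, c15, c16, c5, c7}.
Common ancestors: {c13, c14}.
Among these, c13 is not an ancestor of any other common ancestor — it is the merge base.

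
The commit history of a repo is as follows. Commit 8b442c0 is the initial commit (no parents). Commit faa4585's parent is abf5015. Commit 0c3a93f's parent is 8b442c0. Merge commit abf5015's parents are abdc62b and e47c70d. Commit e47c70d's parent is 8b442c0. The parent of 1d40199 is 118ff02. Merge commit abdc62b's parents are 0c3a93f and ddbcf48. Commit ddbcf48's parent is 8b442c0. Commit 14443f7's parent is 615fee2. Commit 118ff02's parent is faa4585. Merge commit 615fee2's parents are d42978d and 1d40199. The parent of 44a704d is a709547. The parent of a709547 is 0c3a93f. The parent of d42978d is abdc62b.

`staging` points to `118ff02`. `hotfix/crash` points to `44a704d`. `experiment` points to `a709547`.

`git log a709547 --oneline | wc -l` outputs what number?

Walking parent pointers from a709547: reachable set = {0c3a93f, 8b442c0, a709547}.
That is 3 commits.

3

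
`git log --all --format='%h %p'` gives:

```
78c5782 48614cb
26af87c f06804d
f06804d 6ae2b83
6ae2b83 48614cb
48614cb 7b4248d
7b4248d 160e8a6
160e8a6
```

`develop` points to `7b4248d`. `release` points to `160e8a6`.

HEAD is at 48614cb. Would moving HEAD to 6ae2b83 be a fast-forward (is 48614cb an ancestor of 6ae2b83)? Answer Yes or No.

Yes

A fast-forward from 48614cb to 6ae2b83 is possible iff 48614cb is an ancestor of 6ae2b83.
Ancestors of 6ae2b83: {160e8a6, 48614cb, 6ae2b83, 7b4248d}.
48614cb is among them, so fast-forward is possible.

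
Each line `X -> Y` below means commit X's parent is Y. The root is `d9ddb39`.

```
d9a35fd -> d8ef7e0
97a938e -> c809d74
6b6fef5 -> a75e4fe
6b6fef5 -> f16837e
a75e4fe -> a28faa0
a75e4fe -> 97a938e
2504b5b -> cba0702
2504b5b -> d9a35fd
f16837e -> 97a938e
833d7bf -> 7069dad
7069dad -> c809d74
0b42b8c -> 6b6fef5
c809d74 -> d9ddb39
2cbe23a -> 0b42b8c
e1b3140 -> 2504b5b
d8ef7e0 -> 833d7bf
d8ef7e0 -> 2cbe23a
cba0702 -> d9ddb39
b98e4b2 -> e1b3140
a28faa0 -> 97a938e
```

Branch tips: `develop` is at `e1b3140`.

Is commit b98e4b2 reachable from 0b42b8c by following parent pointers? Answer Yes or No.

Ancestors of 0b42b8c: {0b42b8c, 6b6fef5, 97a938e, a28faa0, a75e4fe, c809d74, d9ddb39, f16837e}.
b98e4b2 is not in that set, so it is not an ancestor of 0b42b8c.

No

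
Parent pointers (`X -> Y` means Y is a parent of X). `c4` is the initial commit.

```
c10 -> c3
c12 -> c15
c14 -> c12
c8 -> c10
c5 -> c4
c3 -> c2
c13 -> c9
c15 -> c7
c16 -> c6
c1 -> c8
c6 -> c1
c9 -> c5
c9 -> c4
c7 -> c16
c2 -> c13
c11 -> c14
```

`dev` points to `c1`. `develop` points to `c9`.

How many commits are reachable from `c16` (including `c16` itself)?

Walking parent pointers from c16: reachable set = {c1, c10, c13, c16, c2, c3, c4, c5, c6, c8, c9}.
That is 11 commits.

11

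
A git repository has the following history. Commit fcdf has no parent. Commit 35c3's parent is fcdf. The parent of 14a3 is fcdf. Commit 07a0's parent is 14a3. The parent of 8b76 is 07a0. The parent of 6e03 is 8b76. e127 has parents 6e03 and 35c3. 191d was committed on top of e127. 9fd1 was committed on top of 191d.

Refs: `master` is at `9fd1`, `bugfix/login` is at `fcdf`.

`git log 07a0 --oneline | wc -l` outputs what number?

Walking parent pointers from 07a0: reachable set = {07a0, 14a3, fcdf}.
That is 3 commits.

3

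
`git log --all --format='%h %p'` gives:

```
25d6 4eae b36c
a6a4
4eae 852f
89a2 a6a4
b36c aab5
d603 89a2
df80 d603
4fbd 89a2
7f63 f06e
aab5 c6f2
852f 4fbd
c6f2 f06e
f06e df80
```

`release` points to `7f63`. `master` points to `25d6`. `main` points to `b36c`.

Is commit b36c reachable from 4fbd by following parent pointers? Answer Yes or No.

Ancestors of 4fbd: {4fbd, 89a2, a6a4}.
b36c is not in that set, so it is not an ancestor of 4fbd.

No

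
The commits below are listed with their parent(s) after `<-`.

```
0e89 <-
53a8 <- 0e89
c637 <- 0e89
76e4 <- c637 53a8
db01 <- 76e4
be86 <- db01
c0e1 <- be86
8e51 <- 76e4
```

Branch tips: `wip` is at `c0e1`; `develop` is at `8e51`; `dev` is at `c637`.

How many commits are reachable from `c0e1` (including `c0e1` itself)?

Walking parent pointers from c0e1: reachable set = {0e89, 53a8, 76e4, be86, c0e1, c637, db01}.
That is 7 commits.

7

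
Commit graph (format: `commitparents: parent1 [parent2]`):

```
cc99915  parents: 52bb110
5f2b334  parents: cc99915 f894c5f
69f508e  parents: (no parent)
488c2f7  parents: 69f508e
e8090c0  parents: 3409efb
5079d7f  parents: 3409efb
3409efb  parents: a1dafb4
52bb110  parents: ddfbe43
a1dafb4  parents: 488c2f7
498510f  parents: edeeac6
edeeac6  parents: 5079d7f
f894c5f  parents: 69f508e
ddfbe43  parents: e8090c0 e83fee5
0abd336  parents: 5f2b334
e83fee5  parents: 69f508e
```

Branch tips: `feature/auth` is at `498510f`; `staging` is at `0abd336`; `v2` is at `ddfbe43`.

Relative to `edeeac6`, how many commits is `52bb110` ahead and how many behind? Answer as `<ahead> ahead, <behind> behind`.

4 ahead, 2 behind

Reachable from 52bb110: {3409efb, 488c2f7, 52bb110, 69f508e, a1dafb4, ddfbe43, e8090c0, e83fee5}.
Reachable from edeeac6: {3409efb, 488c2f7, 5079d7f, 69f508e, a1dafb4, edeeac6}.
Only in 52bb110's history (ahead): {52bb110, ddfbe43, e8090c0, e83fee5} — 4.
Only in edeeac6's history (behind): {5079d7f, edeeac6} — 2.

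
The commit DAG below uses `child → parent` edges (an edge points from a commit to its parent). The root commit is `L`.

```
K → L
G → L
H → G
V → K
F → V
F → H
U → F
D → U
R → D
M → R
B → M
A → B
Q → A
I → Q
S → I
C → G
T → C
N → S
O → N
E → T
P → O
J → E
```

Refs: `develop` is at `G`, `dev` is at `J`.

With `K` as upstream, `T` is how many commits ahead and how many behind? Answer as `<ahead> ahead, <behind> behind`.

3 ahead, 1 behind

Reachable from T: {C, G, L, T}.
Reachable from K: {K, L}.
Only in T's history (ahead): {C, G, T} — 3.
Only in K's history (behind): {K} — 1.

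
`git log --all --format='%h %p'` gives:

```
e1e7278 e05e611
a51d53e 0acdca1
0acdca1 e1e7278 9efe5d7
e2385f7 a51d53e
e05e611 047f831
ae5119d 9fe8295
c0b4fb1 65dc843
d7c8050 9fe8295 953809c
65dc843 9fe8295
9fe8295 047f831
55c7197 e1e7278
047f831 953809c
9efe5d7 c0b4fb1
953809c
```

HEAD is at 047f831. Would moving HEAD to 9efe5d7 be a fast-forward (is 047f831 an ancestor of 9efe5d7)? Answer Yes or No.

A fast-forward from 047f831 to 9efe5d7 is possible iff 047f831 is an ancestor of 9efe5d7.
Ancestors of 9efe5d7: {047f831, 65dc843, 953809c, 9efe5d7, 9fe8295, c0b4fb1}.
047f831 is among them, so fast-forward is possible.

Yes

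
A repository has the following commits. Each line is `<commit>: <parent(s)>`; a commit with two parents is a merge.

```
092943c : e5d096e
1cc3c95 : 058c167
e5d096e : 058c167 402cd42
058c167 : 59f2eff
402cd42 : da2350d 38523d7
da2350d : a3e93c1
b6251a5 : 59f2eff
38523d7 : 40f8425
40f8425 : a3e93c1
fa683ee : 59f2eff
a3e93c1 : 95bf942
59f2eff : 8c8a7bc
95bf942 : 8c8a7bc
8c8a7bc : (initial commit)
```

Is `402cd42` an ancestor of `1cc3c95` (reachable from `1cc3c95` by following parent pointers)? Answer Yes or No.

Ancestors of 1cc3c95: {058c167, 1cc3c95, 59f2eff, 8c8a7bc}.
402cd42 is not in that set, so it is not an ancestor of 1cc3c95.

No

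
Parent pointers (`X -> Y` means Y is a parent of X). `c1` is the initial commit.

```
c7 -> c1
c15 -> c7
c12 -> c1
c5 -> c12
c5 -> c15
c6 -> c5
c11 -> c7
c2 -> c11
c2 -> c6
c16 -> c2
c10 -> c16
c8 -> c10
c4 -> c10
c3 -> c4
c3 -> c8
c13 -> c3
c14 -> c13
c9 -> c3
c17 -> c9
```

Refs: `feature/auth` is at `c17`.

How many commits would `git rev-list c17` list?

15

Walking parent pointers from c17: reachable set = {c1, c10, c11, c12, c15, c16, c17, c2, c3, c4, c5, c6, c7, c8, c9}.
That is 15 commits.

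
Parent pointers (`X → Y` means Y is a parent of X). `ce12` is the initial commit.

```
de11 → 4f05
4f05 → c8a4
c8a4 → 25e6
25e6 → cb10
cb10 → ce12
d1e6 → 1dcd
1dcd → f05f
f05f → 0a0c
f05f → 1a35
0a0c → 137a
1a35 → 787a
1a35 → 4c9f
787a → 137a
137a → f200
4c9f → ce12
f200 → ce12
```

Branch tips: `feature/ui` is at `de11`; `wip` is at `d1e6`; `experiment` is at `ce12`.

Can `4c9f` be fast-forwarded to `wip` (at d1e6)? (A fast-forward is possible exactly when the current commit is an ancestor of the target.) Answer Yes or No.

A fast-forward from 4c9f to d1e6 is possible iff 4c9f is an ancestor of d1e6.
Ancestors of d1e6: {0a0c, 137a, 1a35, 1dcd, 4c9f, 787a, ce12, d1e6, f05f, f200}.
4c9f is among them, so fast-forward is possible.

Yes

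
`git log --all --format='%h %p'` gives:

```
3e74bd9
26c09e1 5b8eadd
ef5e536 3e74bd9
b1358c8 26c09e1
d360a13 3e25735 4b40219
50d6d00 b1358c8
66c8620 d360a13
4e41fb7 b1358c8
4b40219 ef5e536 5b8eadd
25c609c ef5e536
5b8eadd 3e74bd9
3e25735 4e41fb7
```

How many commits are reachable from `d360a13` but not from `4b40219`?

5

Reachable from d360a13: {26c09e1, 3e25735, 3e74bd9, 4b40219, 4e41fb7, 5b8eadd, b1358c8, d360a13, ef5e536}.
Reachable from 4b40219: {3e74bd9, 4b40219, 5b8eadd, ef5e536}.
In d360a13's history but not 4b40219's: {26c09e1, 3e25735, 4e41fb7, b1358c8, d360a13} — 5 commits.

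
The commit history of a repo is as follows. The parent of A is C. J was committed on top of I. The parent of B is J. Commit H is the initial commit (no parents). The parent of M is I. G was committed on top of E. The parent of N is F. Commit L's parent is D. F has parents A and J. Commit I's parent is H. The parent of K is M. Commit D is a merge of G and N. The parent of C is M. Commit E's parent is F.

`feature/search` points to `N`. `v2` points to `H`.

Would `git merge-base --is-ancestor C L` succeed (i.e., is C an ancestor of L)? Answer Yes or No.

Yes

Ancestors of L (commits reachable by following parents): {A, C, D, E, F, G, H, I, J, L, M, N}.
C is in that set, so it is an ancestor of L.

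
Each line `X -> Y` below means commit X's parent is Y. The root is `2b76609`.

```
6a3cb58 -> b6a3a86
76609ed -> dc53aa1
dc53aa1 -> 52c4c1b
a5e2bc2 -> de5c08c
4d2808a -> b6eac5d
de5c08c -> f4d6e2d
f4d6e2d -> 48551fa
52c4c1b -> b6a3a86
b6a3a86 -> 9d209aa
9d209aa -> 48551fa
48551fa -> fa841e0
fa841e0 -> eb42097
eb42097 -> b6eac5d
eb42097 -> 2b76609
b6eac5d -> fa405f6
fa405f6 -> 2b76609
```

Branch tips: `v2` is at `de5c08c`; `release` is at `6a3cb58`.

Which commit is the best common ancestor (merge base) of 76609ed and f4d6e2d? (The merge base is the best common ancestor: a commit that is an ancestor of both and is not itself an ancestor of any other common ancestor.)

Ancestors of 76609ed: {2b76609, 48551fa, 52c4c1b, 76609ed, 9d209aa, b6a3a86, b6eac5d, dc53aa1, eb42097, fa405f6, fa841e0}.
Ancestors of f4d6e2d: {2b76609, 48551fa, b6eac5d, eb42097, f4d6e2d, fa405f6, fa841e0}.
Common ancestors: {2b76609, 48551fa, b6eac5d, eb42097, fa405f6, fa841e0}.
Among these, 48551fa is not an ancestor of any other common ancestor — it is the merge base.

48551fa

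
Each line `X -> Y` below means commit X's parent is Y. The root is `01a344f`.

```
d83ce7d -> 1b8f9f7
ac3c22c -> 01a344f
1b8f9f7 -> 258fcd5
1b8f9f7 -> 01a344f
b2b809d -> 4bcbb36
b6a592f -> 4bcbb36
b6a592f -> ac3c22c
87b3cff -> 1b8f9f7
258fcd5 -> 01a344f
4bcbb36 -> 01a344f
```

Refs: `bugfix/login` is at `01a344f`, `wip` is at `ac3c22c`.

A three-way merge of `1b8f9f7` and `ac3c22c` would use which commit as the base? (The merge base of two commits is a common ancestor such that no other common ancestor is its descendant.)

01a344f

Ancestors of 1b8f9f7: {01a344f, 1b8f9f7, 258fcd5}.
Ancestors of ac3c22c: {01a344f, ac3c22c}.
Common ancestors: {01a344f}.
The only common ancestor is 01a344f, so it is the merge base.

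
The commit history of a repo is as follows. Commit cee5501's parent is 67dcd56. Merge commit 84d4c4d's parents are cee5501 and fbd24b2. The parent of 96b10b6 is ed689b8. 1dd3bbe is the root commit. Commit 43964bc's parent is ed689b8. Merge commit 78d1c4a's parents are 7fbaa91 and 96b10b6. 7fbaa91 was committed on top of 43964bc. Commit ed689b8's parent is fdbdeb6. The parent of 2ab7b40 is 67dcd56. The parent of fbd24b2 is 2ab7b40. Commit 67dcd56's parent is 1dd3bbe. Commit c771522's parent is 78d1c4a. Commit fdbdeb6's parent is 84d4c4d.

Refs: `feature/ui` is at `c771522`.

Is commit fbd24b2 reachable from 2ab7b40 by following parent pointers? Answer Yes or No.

Ancestors of 2ab7b40: {1dd3bbe, 2ab7b40, 67dcd56}.
fbd24b2 is not in that set, so it is not an ancestor of 2ab7b40.

No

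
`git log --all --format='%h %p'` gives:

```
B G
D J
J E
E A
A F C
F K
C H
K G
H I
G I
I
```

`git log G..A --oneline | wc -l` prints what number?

5

Reachable from A: {A, C, F, G, H, I, K}.
Reachable from G: {G, I}.
In A's history but not G's: {A, C, F, H, K} — 5 commits.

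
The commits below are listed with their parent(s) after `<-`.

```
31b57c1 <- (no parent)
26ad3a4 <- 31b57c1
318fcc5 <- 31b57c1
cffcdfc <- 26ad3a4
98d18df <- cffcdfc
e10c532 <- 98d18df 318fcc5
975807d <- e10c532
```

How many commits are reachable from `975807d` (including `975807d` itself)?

Walking parent pointers from 975807d: reachable set = {26ad3a4, 318fcc5, 31b57c1, 975807d, 98d18df, cffcdfc, e10c532}.
That is 7 commits.

7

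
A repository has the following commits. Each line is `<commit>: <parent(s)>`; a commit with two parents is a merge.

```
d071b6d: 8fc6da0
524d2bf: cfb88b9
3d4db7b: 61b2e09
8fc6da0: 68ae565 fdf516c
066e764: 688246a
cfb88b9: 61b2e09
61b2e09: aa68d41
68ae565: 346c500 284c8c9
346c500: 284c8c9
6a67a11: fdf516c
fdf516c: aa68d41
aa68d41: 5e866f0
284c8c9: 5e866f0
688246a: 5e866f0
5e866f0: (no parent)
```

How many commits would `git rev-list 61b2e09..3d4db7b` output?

1

Reachable from 3d4db7b: {3d4db7b, 5e866f0, 61b2e09, aa68d41}.
Reachable from 61b2e09: {5e866f0, 61b2e09, aa68d41}.
In 3d4db7b's history but not 61b2e09's: {3d4db7b} — 1 commit.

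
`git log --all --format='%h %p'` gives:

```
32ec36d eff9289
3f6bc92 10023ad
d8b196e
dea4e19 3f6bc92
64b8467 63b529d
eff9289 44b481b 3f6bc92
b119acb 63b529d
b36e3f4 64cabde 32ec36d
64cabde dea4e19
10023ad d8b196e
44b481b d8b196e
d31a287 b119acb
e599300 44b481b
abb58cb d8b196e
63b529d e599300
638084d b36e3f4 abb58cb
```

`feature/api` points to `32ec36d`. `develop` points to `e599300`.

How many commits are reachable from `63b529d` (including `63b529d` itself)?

Walking parent pointers from 63b529d: reachable set = {44b481b, 63b529d, d8b196e, e599300}.
That is 4 commits.

4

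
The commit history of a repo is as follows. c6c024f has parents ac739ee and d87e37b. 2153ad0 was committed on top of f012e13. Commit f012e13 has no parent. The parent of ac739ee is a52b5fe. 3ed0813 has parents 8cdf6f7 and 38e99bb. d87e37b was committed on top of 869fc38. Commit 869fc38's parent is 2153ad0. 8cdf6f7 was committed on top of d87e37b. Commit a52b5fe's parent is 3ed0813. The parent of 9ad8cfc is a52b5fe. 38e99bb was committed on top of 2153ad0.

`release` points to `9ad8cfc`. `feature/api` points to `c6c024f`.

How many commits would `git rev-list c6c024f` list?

Walking parent pointers from c6c024f: reachable set = {2153ad0, 38e99bb, 3ed0813, 869fc38, 8cdf6f7, a52b5fe, ac739ee, c6c024f, d87e37b, f012e13}.
That is 10 commits.

10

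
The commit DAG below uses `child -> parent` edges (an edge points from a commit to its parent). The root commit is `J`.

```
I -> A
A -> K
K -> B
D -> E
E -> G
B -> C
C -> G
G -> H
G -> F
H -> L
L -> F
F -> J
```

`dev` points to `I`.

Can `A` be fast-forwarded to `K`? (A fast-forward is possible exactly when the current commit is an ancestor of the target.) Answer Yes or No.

A fast-forward from A to K is possible iff A is an ancestor of K.
Ancestors of K: {B, C, F, G, H, J, K, L}.
A is not among them, so fast-forward is not possible.

No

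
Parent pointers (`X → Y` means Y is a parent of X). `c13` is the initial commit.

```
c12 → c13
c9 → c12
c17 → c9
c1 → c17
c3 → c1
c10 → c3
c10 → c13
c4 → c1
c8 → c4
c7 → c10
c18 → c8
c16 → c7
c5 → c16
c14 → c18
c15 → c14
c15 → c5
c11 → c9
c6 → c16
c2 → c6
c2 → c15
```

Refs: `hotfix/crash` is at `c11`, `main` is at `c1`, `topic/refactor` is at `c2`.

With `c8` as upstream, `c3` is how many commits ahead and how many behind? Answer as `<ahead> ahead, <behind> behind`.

1 ahead, 2 behind

Reachable from c3: {c1, c12, c13, c17, c3, c9}.
Reachable from c8: {c1, c12, c13, c17, c4, c8, c9}.
Only in c3's history (ahead): {c3} — 1.
Only in c8's history (behind): {c4, c8} — 2.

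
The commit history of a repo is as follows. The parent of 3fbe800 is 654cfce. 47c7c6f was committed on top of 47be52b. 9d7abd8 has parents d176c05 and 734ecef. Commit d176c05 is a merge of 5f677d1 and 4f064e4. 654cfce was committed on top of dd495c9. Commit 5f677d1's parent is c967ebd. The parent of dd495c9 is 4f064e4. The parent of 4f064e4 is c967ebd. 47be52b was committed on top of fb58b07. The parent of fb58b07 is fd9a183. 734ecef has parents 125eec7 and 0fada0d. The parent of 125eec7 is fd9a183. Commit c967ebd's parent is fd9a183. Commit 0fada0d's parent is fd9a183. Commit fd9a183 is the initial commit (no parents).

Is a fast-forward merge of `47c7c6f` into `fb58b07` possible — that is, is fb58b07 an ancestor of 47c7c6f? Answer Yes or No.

A fast-forward from fb58b07 to 47c7c6f is possible iff fb58b07 is an ancestor of 47c7c6f.
Ancestors of 47c7c6f: {47be52b, 47c7c6f, fb58b07, fd9a183}.
fb58b07 is among them, so fast-forward is possible.

Yes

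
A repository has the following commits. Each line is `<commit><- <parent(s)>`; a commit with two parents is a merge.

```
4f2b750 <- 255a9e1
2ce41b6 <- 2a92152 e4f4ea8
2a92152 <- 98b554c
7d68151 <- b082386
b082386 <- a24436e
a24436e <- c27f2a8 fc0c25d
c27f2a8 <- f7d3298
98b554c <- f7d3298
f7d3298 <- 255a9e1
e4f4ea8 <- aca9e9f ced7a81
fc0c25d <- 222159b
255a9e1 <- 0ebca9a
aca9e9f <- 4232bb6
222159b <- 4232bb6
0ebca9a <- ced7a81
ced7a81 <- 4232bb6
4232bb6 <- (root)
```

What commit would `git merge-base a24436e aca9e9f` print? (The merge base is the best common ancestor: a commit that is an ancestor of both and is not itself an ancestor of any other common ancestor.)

Ancestors of a24436e: {0ebca9a, 222159b, 255a9e1, 4232bb6, a24436e, c27f2a8, ced7a81, f7d3298, fc0c25d}.
Ancestors of aca9e9f: {4232bb6, aca9e9f}.
Common ancestors: {4232bb6}.
The only common ancestor is 4232bb6, so it is the merge base.

4232bb6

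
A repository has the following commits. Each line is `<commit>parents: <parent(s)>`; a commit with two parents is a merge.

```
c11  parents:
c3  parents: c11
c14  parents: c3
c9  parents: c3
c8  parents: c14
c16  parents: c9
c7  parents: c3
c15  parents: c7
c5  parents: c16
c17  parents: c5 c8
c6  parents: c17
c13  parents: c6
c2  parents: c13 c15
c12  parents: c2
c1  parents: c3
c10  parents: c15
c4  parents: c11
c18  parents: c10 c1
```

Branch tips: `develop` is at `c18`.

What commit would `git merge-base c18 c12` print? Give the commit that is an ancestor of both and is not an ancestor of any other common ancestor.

Ancestors of c18: {c1, c10, c11, c15, c18, c3, c7}.
Ancestors of c12: {c11, c12, c13, c14, c15, c16, c17, c2, c3, c5, c6, c7, c8, c9}.
Common ancestors: {c11, c15, c3, c7}.
Among these, c15 is not an ancestor of any other common ancestor — it is the merge base.

c15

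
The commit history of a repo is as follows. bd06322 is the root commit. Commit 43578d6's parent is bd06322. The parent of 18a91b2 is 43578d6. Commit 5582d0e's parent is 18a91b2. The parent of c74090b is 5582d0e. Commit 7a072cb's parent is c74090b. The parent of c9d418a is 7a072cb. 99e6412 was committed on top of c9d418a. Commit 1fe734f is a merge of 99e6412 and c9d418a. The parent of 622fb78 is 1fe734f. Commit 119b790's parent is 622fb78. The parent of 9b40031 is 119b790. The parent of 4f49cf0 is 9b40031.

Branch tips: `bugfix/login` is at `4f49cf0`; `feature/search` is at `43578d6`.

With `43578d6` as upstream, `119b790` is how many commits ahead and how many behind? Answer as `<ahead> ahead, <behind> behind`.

9 ahead, 0 behind

Reachable from 119b790: {119b790, 18a91b2, 1fe734f, 43578d6, 5582d0e, 622fb78, 7a072cb, 99e6412, bd06322, c74090b, c9d418a}.
Reachable from 43578d6: {43578d6, bd06322}.
Only in 119b790's history (ahead): {119b790, 18a91b2, 1fe734f, 5582d0e, 622fb78, 7a072cb, 99e6412, c74090b, c9d418a} — 9.
Only in 43578d6's history (behind): {} — 0.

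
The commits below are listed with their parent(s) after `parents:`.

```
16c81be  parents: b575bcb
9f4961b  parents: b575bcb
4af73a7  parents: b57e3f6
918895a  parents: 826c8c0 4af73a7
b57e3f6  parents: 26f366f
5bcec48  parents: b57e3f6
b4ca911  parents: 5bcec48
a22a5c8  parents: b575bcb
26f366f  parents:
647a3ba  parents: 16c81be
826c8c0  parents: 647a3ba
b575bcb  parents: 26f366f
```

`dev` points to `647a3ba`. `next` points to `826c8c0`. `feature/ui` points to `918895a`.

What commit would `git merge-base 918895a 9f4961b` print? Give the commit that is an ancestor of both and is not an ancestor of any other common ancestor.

b575bcb

Ancestors of 918895a: {16c81be, 26f366f, 4af73a7, 647a3ba, 826c8c0, 918895a, b575bcb, b57e3f6}.
Ancestors of 9f4961b: {26f366f, 9f4961b, b575bcb}.
Common ancestors: {26f366f, b575bcb}.
Among these, b575bcb is not an ancestor of any other common ancestor — it is the merge base.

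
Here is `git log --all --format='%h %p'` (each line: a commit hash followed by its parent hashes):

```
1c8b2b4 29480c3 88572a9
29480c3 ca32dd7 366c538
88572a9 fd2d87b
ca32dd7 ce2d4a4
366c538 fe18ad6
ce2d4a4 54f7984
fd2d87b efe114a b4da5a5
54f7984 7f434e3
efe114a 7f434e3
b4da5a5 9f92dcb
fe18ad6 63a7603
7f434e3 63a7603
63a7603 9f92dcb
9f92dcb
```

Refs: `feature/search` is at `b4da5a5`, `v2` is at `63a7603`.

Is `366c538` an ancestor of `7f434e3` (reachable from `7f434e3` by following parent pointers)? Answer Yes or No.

No

Ancestors of 7f434e3: {63a7603, 7f434e3, 9f92dcb}.
366c538 is not in that set, so it is not an ancestor of 7f434e3.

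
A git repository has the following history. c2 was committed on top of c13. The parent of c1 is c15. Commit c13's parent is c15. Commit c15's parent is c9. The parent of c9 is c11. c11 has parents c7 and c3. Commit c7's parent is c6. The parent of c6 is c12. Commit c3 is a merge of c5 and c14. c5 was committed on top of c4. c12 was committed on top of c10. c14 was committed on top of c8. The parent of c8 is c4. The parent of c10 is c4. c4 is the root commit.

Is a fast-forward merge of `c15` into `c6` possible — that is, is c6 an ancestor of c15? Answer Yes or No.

A fast-forward from c6 to c15 is possible iff c6 is an ancestor of c15.
Ancestors of c15: {c10, c11, c12, c14, c15, c3, c4, c5, c6, c7, c8, c9}.
c6 is among them, so fast-forward is possible.

Yes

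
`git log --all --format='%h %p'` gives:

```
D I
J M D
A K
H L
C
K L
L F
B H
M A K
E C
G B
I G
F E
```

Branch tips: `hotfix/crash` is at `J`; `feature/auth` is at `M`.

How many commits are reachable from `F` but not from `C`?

2

Reachable from F: {C, E, F}.
Reachable from C: {C}.
In F's history but not C's: {E, F} — 2 commits.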